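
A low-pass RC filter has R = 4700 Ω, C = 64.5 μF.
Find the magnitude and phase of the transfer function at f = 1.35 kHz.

Step 1 — Angular frequency: ω = 2π·1350 = 8482 rad/s.
Step 2 — Transfer function: H(jω) = 1/(1 + jωRC).
Step 3 — Denominator: 1 + jωRC = 1 + j·8482·4700·6.45e-05 = 1 + j2571.
Step 4 — H = 1.512e-07 - j0.0003889.
Step 5 — Magnitude: |H| = 0.0003889 (-68.2 dB); phase: φ = -90.0°.

|H| = 0.0003889 (-68.2 dB), φ = -90.0°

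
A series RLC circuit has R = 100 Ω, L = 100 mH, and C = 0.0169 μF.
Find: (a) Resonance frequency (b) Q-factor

Step 1 — Resonance condition Im(Z)=0 gives ω₀ = 1/√(LC).
Step 2 — ω₀ = 1/√(0.1·1.69e-08) = 2.433e+04 rad/s.
Step 3 — f₀ = ω₀/(2π) = 3871 Hz.
Step 4 — Series Q: Q = ω₀L/R = 2.433e+04·0.1/100 = 24.33.

(a) f₀ = 3871 Hz  (b) Q = 24.33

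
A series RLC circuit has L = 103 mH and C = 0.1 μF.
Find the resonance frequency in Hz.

Step 1 — Resonance condition Im(Z)=0 gives ω₀ = 1/√(LC).
Step 2 — ω₀ = 1/√(0.103·1e-07) = 9853 rad/s.
Step 3 — f₀ = ω₀/(2π) = 1568 Hz.

f₀ = 1568 Hz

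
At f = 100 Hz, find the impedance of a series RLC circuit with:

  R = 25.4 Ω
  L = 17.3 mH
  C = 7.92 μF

Step 1 — Angular frequency: ω = 2π·f = 2π·100 = 628.3 rad/s.
Step 2 — Component impedances:
  R: Z = R = 25.4 Ω
  L: Z = jωL = j·628.3·0.0173 = 0 + j10.87 Ω
  C: Z = 1/(jωC) = -j/(ω·C) = 0 - j201 Ω
Step 3 — Series combination: Z_total = R + L + C = 25.4 - j190.1 Ω = 191.8∠-82.4° Ω.

Z = 25.4 - j190.1 Ω = 191.8∠-82.4° Ω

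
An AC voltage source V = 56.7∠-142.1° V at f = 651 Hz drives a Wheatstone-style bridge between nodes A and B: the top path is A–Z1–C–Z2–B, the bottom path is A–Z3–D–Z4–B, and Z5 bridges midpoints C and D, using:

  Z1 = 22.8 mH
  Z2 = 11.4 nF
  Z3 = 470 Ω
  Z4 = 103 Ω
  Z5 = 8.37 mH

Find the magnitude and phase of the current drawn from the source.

Step 1 — Angular frequency: ω = 2π·f = 2π·651 = 4090 rad/s.
Step 2 — Component impedances:
  Z1: Z = jωL = j·4090·0.0228 = 0 + j93.26 Ω
  Z2: Z = 1/(jωC) = -j/(ω·C) = 0 - j2.145e+04 Ω
  Z3: Z = R = 470 Ω
  Z4: Z = R = 103 Ω
  Z5: Z = jωL = j·4090·0.00837 = 0 + j34.24 Ω
Step 3 — Bridge requires nodal analysis (the Z5 bridge couples midpoints C and D, so the two paths cannot be reduced to a simple series/parallel combination). Setting node B to ground and injecting 1 A at node A, the 3-node admittance system at A, C, D solves to V_A = Z_AB = 135.5 + j118.2 Ω = 179.9∠41.1° Ω.
Step 4 — Source phasor: V = 56.7∠-142.1° V = -44.74 - j34.83 V.
Step 5 — Ohm's law: I = V / Z_total = (-44.74 - j34.83) / (135.5 + j118.2) = -0.3148 + j0.01757 A.
Step 6 — Convert to polar: |I| = 0.3152 A, ∠I = 176.8°.

I = 0.3152∠176.8° A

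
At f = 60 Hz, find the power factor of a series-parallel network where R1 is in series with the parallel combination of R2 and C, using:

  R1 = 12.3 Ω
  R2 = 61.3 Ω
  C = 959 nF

Step 1 — Angular frequency: ω = 2π·f = 2π·60 = 377 rad/s.
Step 2 — Component impedances:
  R1: Z = R = 12.3 Ω
  R2: Z = R = 61.3 Ω
  C: Z = 1/(jωC) = -j/(ω·C) = 0 - j2766 Ω
Step 3 — Parallel branch: R2 || C = 1/(1/R2 + 1/C) = 61.27 - j1.358 Ω.
Step 4 — Series with R1: Z_total = R1 + (R2 || C) = 73.57 - j1.358 Ω = 73.58∠-1.1° Ω.
Step 5 — Power factor: PF = cos(φ) = Re(Z)/|Z| = 73.57/73.582 = 0.9998.
Step 6 — Type: Im(Z) = -1.358 ⇒ leading (phase φ = -1.1°).

PF = 0.9998 (leading, φ = -1.1°)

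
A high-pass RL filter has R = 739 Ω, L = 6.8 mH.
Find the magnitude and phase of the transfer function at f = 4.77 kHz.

Step 1 — Angular frequency: ω = 2π·4770 = 2.997e+04 rad/s.
Step 2 — Transfer function: H(jω) = jωL/(R + jωL).
Step 3 — Numerator jωL = j·203.8; denominator R + jωL = 739 + j203.8.
Step 4 — H = 0.07068 + j0.2563.
Step 5 — Magnitude: |H| = 0.2659 (-11.5 dB); phase: φ = 74.6°.

|H| = 0.2659 (-11.5 dB), φ = 74.6°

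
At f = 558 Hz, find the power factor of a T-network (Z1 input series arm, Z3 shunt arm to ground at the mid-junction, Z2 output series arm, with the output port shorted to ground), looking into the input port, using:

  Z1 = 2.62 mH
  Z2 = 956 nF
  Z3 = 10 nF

Step 1 — Angular frequency: ω = 2π·f = 2π·558 = 3506 rad/s.
Step 2 — Component impedances:
  Z1: Z = jωL = j·3506·0.00262 = 0 + j9.186 Ω
  Z2: Z = 1/(jωC) = -j/(ω·C) = 0 - j298.4 Ω
  Z3: Z = 1/(jωC) = -j/(ω·C) = 0 - j2.852e+04 Ω
Step 3 — With the output port shorted to ground, the output series arm Z2 runs from the junction to ground; the shunt arm Z3 also runs from the junction to ground. They appear in parallel: Z3 || Z2 = 0 - j295.3 Ω.
Step 4 — Series with input arm Z1: Z_in = Z1 + (Z3 || Z2) = 0 - j286.1 Ω = 286.1∠-90.0° Ω.
Step 5 — Power factor: PF = cos(φ) = Re(Z)/|Z| = 0/286.1 = 0.
Step 6 — Type: Im(Z) = -286.1 ⇒ leading (phase φ = -90.0°).

PF = 0 (leading, φ = -90.0°)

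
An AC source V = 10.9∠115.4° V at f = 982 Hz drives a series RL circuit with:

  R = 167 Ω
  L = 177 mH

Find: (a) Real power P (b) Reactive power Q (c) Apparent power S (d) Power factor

Step 1 — Angular frequency: ω = 2π·f = 2π·982 = 6170 rad/s.
Step 2 — Component impedances:
  R: Z = R = 167 Ω
  L: Z = jωL = j·6170·0.177 = 0 + j1092 Ω
Step 3 — Series combination: Z_total = R + L = 167 + j1092 Ω = 1105∠81.3° Ω.
Step 4 — Source phasor: V = 10.9∠115.4° V = -4.675 + j9.846 V.
Step 5 — Current: I = V / Z = 0.00817 + j0.00553 A = 0.009866∠34.1° A.
Step 6 — Complex power: S = V·I* = 0.01626 + j0.1063 VA.
Step 7 — Real power: P = Re(S) = 0.01626 W.
Step 8 — Reactive power: Q = Im(S) = 0.1063 VAR.
Step 9 — Apparent power: |S| = 0.1075 VA.
Step 10 — Power factor: PF = P/|S| = 0.1512 (lagging).

(a) P = 0.01626 W  (b) Q = 0.1063 VAR  (c) S = 0.1075 VA  (d) PF = 0.1512 (lagging)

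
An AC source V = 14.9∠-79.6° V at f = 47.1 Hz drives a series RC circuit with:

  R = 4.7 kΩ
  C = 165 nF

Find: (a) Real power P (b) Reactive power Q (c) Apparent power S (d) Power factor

Step 1 — Angular frequency: ω = 2π·f = 2π·47.1 = 295.9 rad/s.
Step 2 — Component impedances:
  R: Z = R = 4700 Ω
  C: Z = 1/(jωC) = -j/(ω·C) = 0 - j2.048e+04 Ω
Step 3 — Series combination: Z_total = R + C = 4700 - j2.048e+04 Ω = 2.101e+04∠-77.1° Ω.
Step 4 — Source phasor: V = 14.9∠-79.6° V = 2.69 - j14.66 V.
Step 5 — Current: I = V / Z = 0.0007084 - j3.125e-05 A = 0.0007091∠-2.5° A.
Step 6 — Complex power: S = V·I* = 0.002363 - j0.0103 VA.
Step 7 — Real power: P = Re(S) = 0.002363 W.
Step 8 — Reactive power: Q = Im(S) = -0.0103 VAR.
Step 9 — Apparent power: |S| = 0.01057 VA.
Step 10 — Power factor: PF = P/|S| = 0.2237 (leading).

(a) P = 0.002363 W  (b) Q = -0.0103 VAR  (c) S = 0.01057 VA  (d) PF = 0.2237 (leading)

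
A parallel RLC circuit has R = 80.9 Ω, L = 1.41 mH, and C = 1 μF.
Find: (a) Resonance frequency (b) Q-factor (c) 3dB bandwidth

Step 1 — Resonance: ω₀ = 1/√(LC) = 1/√(0.00141·1e-06) = 2.663e+04 rad/s.
Step 2 — f₀ = ω₀/(2π) = 4238 Hz.
Step 3 — Parallel Q: Q = R/(ω₀L) = 80.9/(2.663e+04·0.00141) = 2.154.
Step 4 — Bandwidth: Δω = ω₀/Q = 1.236e+04 rad/s; BW = Δω/(2π) = 1967 Hz.

(a) f₀ = 4238 Hz  (b) Q = 2.154  (c) BW = 1967 Hz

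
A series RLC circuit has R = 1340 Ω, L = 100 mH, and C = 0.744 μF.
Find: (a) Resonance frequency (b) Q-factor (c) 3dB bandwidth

Step 1 — Resonance condition Im(Z)=0 gives ω₀ = 1/√(LC).
Step 2 — ω₀ = 1/√(0.1·7.44e-07) = 3666 rad/s.
Step 3 — f₀ = ω₀/(2π) = 583.5 Hz.
Step 4 — Series Q: Q = ω₀L/R = 3666·0.1/1340 = 0.2736.
Step 5 — 3dB bandwidth: Δω = ω₀/Q = 1.34e+04 rad/s; BW = Δω/(2π) = 2133 Hz.

(a) f₀ = 583.5 Hz  (b) Q = 0.2736  (c) BW = 2133 Hz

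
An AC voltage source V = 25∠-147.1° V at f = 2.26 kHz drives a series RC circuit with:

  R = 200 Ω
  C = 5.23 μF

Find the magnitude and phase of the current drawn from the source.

Step 1 — Angular frequency: ω = 2π·f = 2π·2260 = 1.42e+04 rad/s.
Step 2 — Component impedances:
  R: Z = R = 200 Ω
  C: Z = 1/(jωC) = -j/(ω·C) = 0 - j13.47 Ω
Step 3 — Series combination: Z_total = R + C = 200 - j13.47 Ω = 200.5∠-3.9° Ω.
Step 4 — Source phasor: V = 25∠-147.1° V = -20.99 - j13.58 V.
Step 5 — Ohm's law: I = V / Z_total = (-20.99 - j13.58) / (200 - j13.47) = -0.09993 - j0.07462 A.
Step 6 — Convert to polar: |I| = 0.1247 A, ∠I = -143.2°.

I = 0.1247∠-143.2° A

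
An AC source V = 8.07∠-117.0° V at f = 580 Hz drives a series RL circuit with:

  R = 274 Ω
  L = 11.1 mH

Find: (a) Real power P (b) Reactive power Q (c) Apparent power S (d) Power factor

Step 1 — Angular frequency: ω = 2π·f = 2π·580 = 3644 rad/s.
Step 2 — Component impedances:
  R: Z = R = 274 Ω
  L: Z = jωL = j·3644·0.0111 = 0 + j40.45 Ω
Step 3 — Series combination: Z_total = R + L = 274 + j40.45 Ω = 277∠8.4° Ω.
Step 4 — Source phasor: V = 8.07∠-117.0° V = -3.664 - j7.19 V.
Step 5 — Current: I = V / Z = -0.01688 - j0.02375 A = 0.02914∠-125.4° A.
Step 6 — Complex power: S = V·I* = 0.2326 + j0.03434 VA.
Step 7 — Real power: P = Re(S) = 0.2326 W.
Step 8 — Reactive power: Q = Im(S) = 0.03434 VAR.
Step 9 — Apparent power: |S| = 0.2351 VA.
Step 10 — Power factor: PF = P/|S| = 0.9893 (lagging).

(a) P = 0.2326 W  (b) Q = 0.03434 VAR  (c) S = 0.2351 VA  (d) PF = 0.9893 (lagging)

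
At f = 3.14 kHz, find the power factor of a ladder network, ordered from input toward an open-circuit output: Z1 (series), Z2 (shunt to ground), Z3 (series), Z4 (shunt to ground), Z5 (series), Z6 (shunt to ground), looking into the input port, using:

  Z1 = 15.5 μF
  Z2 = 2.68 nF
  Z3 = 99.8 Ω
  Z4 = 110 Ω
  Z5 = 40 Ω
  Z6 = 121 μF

Step 1 — Angular frequency: ω = 2π·f = 2π·3140 = 1.973e+04 rad/s.
Step 2 — Component impedances:
  Z1: Z = 1/(jωC) = -j/(ω·C) = 0 - j3.27 Ω
  Z2: Z = 1/(jωC) = -j/(ω·C) = 0 - j1.891e+04 Ω
  Z3: Z = R = 99.8 Ω
  Z4: Z = R = 110 Ω
  Z5: Z = R = 40 Ω
  Z6: Z = 1/(jωC) = -j/(ω·C) = 0 - j0.4189 Ω
Step 3 — Ladder network (open output): work backward from the far end, alternating series and parallel combinations. Z_in = 129.1 - j4.377 Ω = 129.2∠-1.9° Ω.
Step 4 — Power factor: PF = cos(φ) = Re(Z)/|Z| = 129.12/129.2 = 0.9994.
Step 5 — Type: Im(Z) = -4.377 ⇒ leading (phase φ = -1.9°).

PF = 0.9994 (leading, φ = -1.9°)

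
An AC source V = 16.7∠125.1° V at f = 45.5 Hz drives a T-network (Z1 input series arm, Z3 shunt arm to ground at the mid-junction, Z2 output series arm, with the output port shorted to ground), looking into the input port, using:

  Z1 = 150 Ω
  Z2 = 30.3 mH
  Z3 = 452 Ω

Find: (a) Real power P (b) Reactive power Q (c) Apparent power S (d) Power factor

Step 1 — Angular frequency: ω = 2π·f = 2π·45.5 = 285.9 rad/s.
Step 2 — Component impedances:
  Z1: Z = R = 150 Ω
  Z2: Z = jωL = j·285.9·0.0303 = 0 + j8.662 Ω
  Z3: Z = R = 452 Ω
Step 3 — With the output port shorted to ground, the output series arm Z2 runs from the junction to ground; the shunt arm Z3 also runs from the junction to ground. They appear in parallel: Z3 || Z2 = 0.1659 + j8.659 Ω.
Step 4 — Series with input arm Z1: Z_in = Z1 + (Z3 || Z2) = 150.2 + j8.659 Ω = 150.4∠3.3° Ω.
Step 5 — Source phasor: V = 16.7∠125.1° V = -9.603 + j13.66 V.
Step 6 — Current: I = V / Z = -0.05851 + j0.09436 A = 0.111∠121.8° A.
Step 7 — Complex power: S = V·I* = 1.851 + j0.1067 VA.
Step 8 — Real power: P = Re(S) = 1.851 W.
Step 9 — Reactive power: Q = Im(S) = 0.1067 VAR.
Step 10 — Apparent power: |S| = 1.854 VA.
Step 11 — Power factor: PF = P/|S| = 0.9983 (lagging).

(a) P = 1.851 W  (b) Q = 0.1067 VAR  (c) S = 1.854 VA  (d) PF = 0.9983 (lagging)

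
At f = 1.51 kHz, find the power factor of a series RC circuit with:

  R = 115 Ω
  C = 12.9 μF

Step 1 — Angular frequency: ω = 2π·f = 2π·1510 = 9488 rad/s.
Step 2 — Component impedances:
  R: Z = R = 115 Ω
  C: Z = 1/(jωC) = -j/(ω·C) = 0 - j8.171 Ω
Step 3 — Series combination: Z_total = R + C = 115 - j8.171 Ω = 115.3∠-4.1° Ω.
Step 4 — Power factor: PF = cos(φ) = Re(Z)/|Z| = 115/115.29 = 0.9975.
Step 5 — Type: Im(Z) = -8.171 ⇒ leading (phase φ = -4.1°).

PF = 0.9975 (leading, φ = -4.1°)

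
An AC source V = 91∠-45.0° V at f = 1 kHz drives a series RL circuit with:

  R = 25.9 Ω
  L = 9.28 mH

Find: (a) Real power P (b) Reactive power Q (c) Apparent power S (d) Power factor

Step 1 — Angular frequency: ω = 2π·f = 2π·1000 = 6283 rad/s.
Step 2 — Component impedances:
  R: Z = R = 25.9 Ω
  L: Z = jωL = j·6283·0.00928 = 0 + j58.31 Ω
Step 3 — Series combination: Z_total = R + L = 25.9 + j58.31 Ω = 63.8∠66.0° Ω.
Step 4 — Source phasor: V = 91∠-45.0° V = 64.35 - j64.35 V.
Step 5 — Current: I = V / Z = -0.5123 - j1.331 A = 1.426∠-111.0° A.
Step 6 — Complex power: S = V·I* = 52.69 + j118.6 VA.
Step 7 — Real power: P = Re(S) = 52.69 W.
Step 8 — Reactive power: Q = Im(S) = 118.6 VAR.
Step 9 — Apparent power: |S| = 129.8 VA.
Step 10 — Power factor: PF = P/|S| = 0.4059 (lagging).

(a) P = 52.69 W  (b) Q = 118.6 VAR  (c) S = 129.8 VA  (d) PF = 0.4059 (lagging)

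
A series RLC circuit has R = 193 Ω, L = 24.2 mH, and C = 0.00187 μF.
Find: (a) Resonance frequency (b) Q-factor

Step 1 — Resonance condition Im(Z)=0 gives ω₀ = 1/√(LC).
Step 2 — ω₀ = 1/√(0.0242·1.87e-09) = 1.487e+05 rad/s.
Step 3 — f₀ = ω₀/(2π) = 2.366e+04 Hz.
Step 4 — Series Q: Q = ω₀L/R = 1.487e+05·0.0242/193 = 18.64.

(a) f₀ = 2.366e+04 Hz  (b) Q = 18.64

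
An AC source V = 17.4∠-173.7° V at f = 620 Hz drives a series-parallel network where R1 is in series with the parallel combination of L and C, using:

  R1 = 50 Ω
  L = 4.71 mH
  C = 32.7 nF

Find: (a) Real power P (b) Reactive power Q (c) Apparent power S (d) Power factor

Step 1 — Angular frequency: ω = 2π·f = 2π·620 = 3896 rad/s.
Step 2 — Component impedances:
  R1: Z = R = 50 Ω
  L: Z = jωL = j·3896·0.00471 = 0 + j18.35 Ω
  C: Z = 1/(jωC) = -j/(ω·C) = 0 - j7850 Ω
Step 3 — Parallel branch: L || C = 1/(1/L + 1/C) = 0 + j18.39 Ω.
Step 4 — Series with R1: Z_total = R1 + (L || C) = 50 + j18.39 Ω = 53.28∠20.2° Ω.
Step 5 — Source phasor: V = 17.4∠-173.7° V = -17.29 - j1.909 V.
Step 6 — Current: I = V / Z = -0.317 + j0.07843 A = 0.3266∠166.1° A.
Step 7 — Complex power: S = V·I* = 5.334 + j1.962 VA.
Step 8 — Real power: P = Re(S) = 5.334 W.
Step 9 — Reactive power: Q = Im(S) = 1.962 VAR.
Step 10 — Apparent power: |S| = 5.683 VA.
Step 11 — Power factor: PF = P/|S| = 0.9385 (lagging).

(a) P = 5.334 W  (b) Q = 1.962 VAR  (c) S = 5.683 VA  (d) PF = 0.9385 (lagging)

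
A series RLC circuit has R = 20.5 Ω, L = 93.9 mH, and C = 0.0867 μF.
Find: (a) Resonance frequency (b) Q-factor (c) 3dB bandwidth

Step 1 — Resonance: ω₀ = 1/√(LC) = 1/√(0.0939·8.67e-08) = 1.108e+04 rad/s.
Step 2 — f₀ = ω₀/(2π) = 1764 Hz.
Step 3 — Series Q: Q = ω₀L/R = 1.108e+04·0.0939/20.5 = 50.77.
Step 4 — Bandwidth: Δω = ω₀/Q = 218.3 rad/s; BW = Δω/(2π) = 34.75 Hz.

(a) f₀ = 1764 Hz  (b) Q = 50.77  (c) BW = 34.75 Hz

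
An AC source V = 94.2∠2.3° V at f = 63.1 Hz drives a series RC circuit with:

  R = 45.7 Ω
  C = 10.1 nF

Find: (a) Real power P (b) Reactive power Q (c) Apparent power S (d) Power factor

Step 1 — Angular frequency: ω = 2π·f = 2π·63.1 = 396.5 rad/s.
Step 2 — Component impedances:
  R: Z = R = 45.7 Ω
  C: Z = 1/(jωC) = -j/(ω·C) = 0 - j2.497e+05 Ω
Step 3 — Series combination: Z_total = R + C = 45.7 - j2.497e+05 Ω = 2.497e+05∠-90.0° Ω.
Step 4 — Source phasor: V = 94.2∠2.3° V = 94.12 + j3.78 V.
Step 5 — Current: I = V / Z = -1.507e-05 + j0.0003769 A = 0.0003772∠92.3° A.
Step 6 — Complex power: S = V·I* = 6.502e-06 - j0.03553 VA.
Step 7 — Real power: P = Re(S) = 6.502e-06 W.
Step 8 — Reactive power: Q = Im(S) = -0.03553 VAR.
Step 9 — Apparent power: |S| = 0.03553 VA.
Step 10 — Power factor: PF = P/|S| = 0.000183 (leading).

(a) P = 6.502e-06 W  (b) Q = -0.03553 VAR  (c) S = 0.03553 VA  (d) PF = 0.000183 (leading)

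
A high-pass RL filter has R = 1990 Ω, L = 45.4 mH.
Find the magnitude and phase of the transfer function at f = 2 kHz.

Step 1 — Angular frequency: ω = 2π·2000 = 1.257e+04 rad/s.
Step 2 — Transfer function: H(jω) = jωL/(R + jωL).
Step 3 — Numerator jωL = j·570.5; denominator R + jωL = 1990 + j570.5.
Step 4 — H = 0.07595 + j0.2649.
Step 5 — Magnitude: |H| = 0.2756 (-11.2 dB); phase: φ = 74.0°.

|H| = 0.2756 (-11.2 dB), φ = 74.0°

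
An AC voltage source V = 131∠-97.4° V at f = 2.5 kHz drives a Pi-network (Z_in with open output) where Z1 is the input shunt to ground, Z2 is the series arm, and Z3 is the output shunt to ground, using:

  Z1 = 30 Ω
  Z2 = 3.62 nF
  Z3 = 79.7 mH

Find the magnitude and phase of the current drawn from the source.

Step 1 — Angular frequency: ω = 2π·f = 2π·2500 = 1.571e+04 rad/s.
Step 2 — Component impedances:
  Z1: Z = R = 30 Ω
  Z2: Z = 1/(jωC) = -j/(ω·C) = 0 - j1.759e+04 Ω
  Z3: Z = jωL = j·1.571e+04·0.0797 = 0 + j1252 Ω
Step 3 — With open output, the series arm Z2 and the output shunt Z3 appear in series to ground: Z2 + Z3 = 0 - j1.633e+04 Ω.
Step 4 — Parallel with input shunt Z1: Z_in = Z1 || (Z2 + Z3) = 30 - j0.0551 Ω = 30∠-0.1° Ω.
Step 5 — Source phasor: V = 131∠-97.4° V = -16.87 - j129.9 V.
Step 6 — Ohm's law: I = V / Z_total = (-16.87 - j129.9) / (30 - j0.0551) = -0.5545 - j4.331 A.
Step 7 — Convert to polar: |I| = 4.367 A, ∠I = -97.3°.

I = 4.367∠-97.3° A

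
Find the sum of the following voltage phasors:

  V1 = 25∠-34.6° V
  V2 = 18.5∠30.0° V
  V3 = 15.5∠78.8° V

Step 1 — Convert each phasor to rectangular form:
  V1 = 25·(cos(-34.6°) + j·sin(-34.6°)) = 20.58 - j14.2 V
  V2 = 18.5·(cos(30.0°) + j·sin(30.0°)) = 16.02 + j9.25 V
  V3 = 15.5·(cos(78.8°) + j·sin(78.8°)) = 3.011 + j15.2 V
Step 2 — Sum components: V_total = 39.61 + j10.26 V.
Step 3 — Convert to polar: |V_total| = 40.92 V, ∠V_total = 14.5°.

V_total = 40.92∠14.5° V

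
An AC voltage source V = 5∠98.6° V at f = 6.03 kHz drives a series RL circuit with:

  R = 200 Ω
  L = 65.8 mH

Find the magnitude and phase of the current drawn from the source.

Step 1 — Angular frequency: ω = 2π·f = 2π·6030 = 3.789e+04 rad/s.
Step 2 — Component impedances:
  R: Z = R = 200 Ω
  L: Z = jωL = j·3.789e+04·0.0658 = 0 + j2493 Ω
Step 3 — Series combination: Z_total = R + L = 200 + j2493 Ω = 2501∠85.4° Ω.
Step 4 — Source phasor: V = 5∠98.6° V = -0.7477 + j4.944 V.
Step 5 — Ohm's law: I = V / Z_total = (-0.7477 + j4.944) / (200 + j2493) = 0.001946 + j0.0004561 A.
Step 6 — Convert to polar: |I| = 0.001999 A, ∠I = 13.2°.

I = 0.001999∠13.2° A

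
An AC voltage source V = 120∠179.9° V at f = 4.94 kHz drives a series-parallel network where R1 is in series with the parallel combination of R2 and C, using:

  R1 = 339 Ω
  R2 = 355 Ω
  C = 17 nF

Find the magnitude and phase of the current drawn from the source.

Step 1 — Angular frequency: ω = 2π·f = 2π·4940 = 3.104e+04 rad/s.
Step 2 — Component impedances:
  R1: Z = R = 339 Ω
  R2: Z = R = 355 Ω
  C: Z = 1/(jωC) = -j/(ω·C) = 0 - j1895 Ω
Step 3 — Parallel branch: R2 || C = 1/(1/R2 + 1/C) = 343 - j64.24 Ω.
Step 4 — Series with R1: Z_total = R1 + (R2 || C) = 682 - j64.24 Ω = 685∠-5.4° Ω.
Step 5 — Source phasor: V = 120∠179.9° V = -120 + j0.2094 V.
Step 6 — Ohm's law: I = V / Z_total = (-120 + j0.2094) / (682 - j64.24) = -0.1744 - j0.01613 A.
Step 7 — Convert to polar: |I| = 0.1752 A, ∠I = -174.7°.

I = 0.1752∠-174.7° A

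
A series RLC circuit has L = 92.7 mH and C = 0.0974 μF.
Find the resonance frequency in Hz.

Step 1 — Resonance condition Im(Z)=0 gives ω₀ = 1/√(LC).
Step 2 — ω₀ = 1/√(0.0927·9.74e-08) = 1.052e+04 rad/s.
Step 3 — f₀ = ω₀/(2π) = 1675 Hz.

f₀ = 1675 Hz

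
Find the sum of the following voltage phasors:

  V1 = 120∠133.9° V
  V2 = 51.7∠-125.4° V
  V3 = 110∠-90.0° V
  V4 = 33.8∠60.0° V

Step 1 — Convert each phasor to rectangular form:
  V1 = 120·(cos(133.9°) + j·sin(133.9°)) = -83.21 + j86.47 V
  V2 = 51.7·(cos(-125.4°) + j·sin(-125.4°)) = -29.95 - j42.14 V
  V3 = 110·(cos(-90.0°) + j·sin(-90.0°)) = 0 - j110 V
  V4 = 33.8·(cos(60.0°) + j·sin(60.0°)) = 16.9 + j29.27 V
Step 2 — Sum components: V_total = -96.26 - j36.4 V.
Step 3 — Convert to polar: |V_total| = 102.9 V, ∠V_total = -159.3°.

V_total = 102.9∠-159.3° V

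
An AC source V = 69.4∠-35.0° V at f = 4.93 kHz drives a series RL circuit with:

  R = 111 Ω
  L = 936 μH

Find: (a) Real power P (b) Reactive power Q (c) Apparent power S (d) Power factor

Step 1 — Angular frequency: ω = 2π·f = 2π·4930 = 3.098e+04 rad/s.
Step 2 — Component impedances:
  R: Z = R = 111 Ω
  L: Z = jωL = j·3.098e+04·0.000936 = 0 + j28.99 Ω
Step 3 — Series combination: Z_total = R + L = 111 + j28.99 Ω = 114.7∠14.6° Ω.
Step 4 — Source phasor: V = 69.4∠-35.0° V = 56.85 - j39.81 V.
Step 5 — Current: I = V / Z = 0.3918 - j0.4609 A = 0.6049∠-49.6° A.
Step 6 — Complex power: S = V·I* = 40.62 + j10.61 VA.
Step 7 — Real power: P = Re(S) = 40.62 W.
Step 8 — Reactive power: Q = Im(S) = 10.61 VAR.
Step 9 — Apparent power: |S| = 41.98 VA.
Step 10 — Power factor: PF = P/|S| = 0.9675 (lagging).

(a) P = 40.62 W  (b) Q = 10.61 VAR  (c) S = 41.98 VA  (d) PF = 0.9675 (lagging)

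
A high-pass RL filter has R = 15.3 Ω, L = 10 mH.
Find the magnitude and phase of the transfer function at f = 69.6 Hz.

Step 1 — Angular frequency: ω = 2π·69.6 = 437.3 rad/s.
Step 2 — Transfer function: H(jω) = jωL/(R + jωL).
Step 3 — Numerator jωL = j·4.373; denominator R + jωL = 15.3 + j4.373.
Step 4 — H = 0.07552 + j0.2642.
Step 5 — Magnitude: |H| = 0.2748 (-11.2 dB); phase: φ = 74.0°.

|H| = 0.2748 (-11.2 dB), φ = 74.0°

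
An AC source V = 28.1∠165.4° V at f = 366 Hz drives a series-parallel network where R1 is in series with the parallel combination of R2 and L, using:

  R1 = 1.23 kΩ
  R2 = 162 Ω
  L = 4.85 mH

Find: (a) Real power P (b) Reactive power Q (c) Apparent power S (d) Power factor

Step 1 — Angular frequency: ω = 2π·f = 2π·366 = 2300 rad/s.
Step 2 — Component impedances:
  R1: Z = R = 1230 Ω
  R2: Z = R = 162 Ω
  L: Z = jωL = j·2300·0.00485 = 0 + j11.15 Ω
Step 3 — Parallel branch: R2 || L = 1/(1/R2 + 1/L) = 0.7643 + j11.1 Ω.
Step 4 — Series with R1: Z_total = R1 + (R2 || L) = 1231 + j11.1 Ω = 1231∠0.5° Ω.
Step 5 — Source phasor: V = 28.1∠165.4° V = -27.19 + j7.083 V.
Step 6 — Current: I = V / Z = -0.02204 + j0.005954 A = 0.02283∠164.9° A.
Step 7 — Complex power: S = V·I* = 0.6415 + j0.005786 VA.
Step 8 — Real power: P = Re(S) = 0.6415 W.
Step 9 — Reactive power: Q = Im(S) = 0.005786 VAR.
Step 10 — Apparent power: |S| = 0.6415 VA.
Step 11 — Power factor: PF = P/|S| = 1 (lagging).

(a) P = 0.6415 W  (b) Q = 0.005786 VAR  (c) S = 0.6415 VA  (d) PF = 1 (lagging)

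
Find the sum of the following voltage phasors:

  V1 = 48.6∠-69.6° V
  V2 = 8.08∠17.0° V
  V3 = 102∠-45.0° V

Step 1 — Convert each phasor to rectangular form:
  V1 = 48.6·(cos(-69.6°) + j·sin(-69.6°)) = 16.94 - j45.55 V
  V2 = 8.08·(cos(17.0°) + j·sin(17.0°)) = 7.727 + j2.362 V
  V3 = 102·(cos(-45.0°) + j·sin(-45.0°)) = 72.12 - j72.12 V
Step 2 — Sum components: V_total = 96.79 - j115.3 V.
Step 3 — Convert to polar: |V_total| = 150.6 V, ∠V_total = -50.0°.

V_total = 150.6∠-50.0° V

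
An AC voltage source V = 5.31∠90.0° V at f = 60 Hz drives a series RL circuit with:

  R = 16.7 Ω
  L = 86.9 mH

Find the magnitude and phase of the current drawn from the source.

Step 1 — Angular frequency: ω = 2π·f = 2π·60 = 377 rad/s.
Step 2 — Component impedances:
  R: Z = R = 16.7 Ω
  L: Z = jωL = j·377·0.0869 = 0 + j32.76 Ω
Step 3 — Series combination: Z_total = R + L = 16.7 + j32.76 Ω = 36.77∠63.0° Ω.
Step 4 — Source phasor: V = 5.31∠90.0° V = 0 + j5.31 V.
Step 5 — Ohm's law: I = V / Z_total = (0 + j5.31) / (16.7 + j32.76) = 0.1287 + j0.06558 A.
Step 6 — Convert to polar: |I| = 0.1444 A, ∠I = 27.0°.

I = 0.1444∠27.0° A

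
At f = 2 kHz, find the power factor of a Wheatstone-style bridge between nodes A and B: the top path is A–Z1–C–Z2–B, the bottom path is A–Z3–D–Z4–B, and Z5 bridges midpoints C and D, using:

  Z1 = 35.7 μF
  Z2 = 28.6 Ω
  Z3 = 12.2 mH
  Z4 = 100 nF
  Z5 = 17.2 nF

Step 1 — Angular frequency: ω = 2π·f = 2π·2000 = 1.257e+04 rad/s.
Step 2 — Component impedances:
  Z1: Z = 1/(jωC) = -j/(ω·C) = 0 - j2.229 Ω
  Z2: Z = R = 28.6 Ω
  Z3: Z = jωL = j·1.257e+04·0.0122 = 0 + j153.3 Ω
  Z4: Z = 1/(jωC) = -j/(ω·C) = 0 - j795.8 Ω
  Z5: Z = 1/(jωC) = -j/(ω·C) = 0 - j4627 Ω
Step 3 — Bridge requires nodal analysis (the Z5 bridge couples midpoints C and D, so the two paths cannot be reduced to a simple series/parallel combination). Setting node B to ground and injecting 1 A at node A, the 3-node admittance system at A, C, D solves to V_A = Z_AB = 28.34 - j3.487 Ω = 28.55∠-7.0° Ω.
Step 4 — Power factor: PF = cos(φ) = Re(Z)/|Z| = 28.338/28.551 = 0.9925.
Step 5 — Type: Im(Z) = -3.487 ⇒ leading (phase φ = -7.0°).

PF = 0.9925 (leading, φ = -7.0°)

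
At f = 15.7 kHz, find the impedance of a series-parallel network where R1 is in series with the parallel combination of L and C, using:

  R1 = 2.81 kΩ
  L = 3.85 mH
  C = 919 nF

Step 1 — Angular frequency: ω = 2π·f = 2π·1.57e+04 = 9.865e+04 rad/s.
Step 2 — Component impedances:
  R1: Z = R = 2810 Ω
  L: Z = jωL = j·9.865e+04·0.00385 = 0 + j379.8 Ω
  C: Z = 1/(jωC) = -j/(ω·C) = 0 - j11.03 Ω
Step 3 — Parallel branch: L || C = 1/(1/L + 1/C) = 0 - j11.36 Ω.
Step 4 — Series with R1: Z_total = R1 + (L || C) = 2810 - j11.36 Ω = 2810∠-0.2° Ω.

Z = 2810 - j11.36 Ω = 2810∠-0.2° Ω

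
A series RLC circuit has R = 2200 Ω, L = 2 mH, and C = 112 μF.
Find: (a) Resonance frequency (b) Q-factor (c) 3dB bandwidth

Step 1 — Resonance: ω₀ = 1/√(LC) = 1/√(0.002·0.000112) = 2113 rad/s.
Step 2 — f₀ = ω₀/(2π) = 336.3 Hz.
Step 3 — Series Q: Q = ω₀L/R = 2113·0.002/2200 = 0.001921.
Step 4 — Bandwidth: Δω = ω₀/Q = 1.1e+06 rad/s; BW = Δω/(2π) = 1.751e+05 Hz.

(a) f₀ = 336.3 Hz  (b) Q = 0.001921  (c) BW = 1.751e+05 Hz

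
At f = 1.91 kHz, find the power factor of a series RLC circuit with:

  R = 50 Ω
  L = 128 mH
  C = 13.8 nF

Step 1 — Angular frequency: ω = 2π·f = 2π·1910 = 1.2e+04 rad/s.
Step 2 — Component impedances:
  R: Z = R = 50 Ω
  L: Z = jωL = j·1.2e+04·0.128 = 0 + j1536 Ω
  C: Z = 1/(jωC) = -j/(ω·C) = 0 - j6038 Ω
Step 3 — Series combination: Z_total = R + L + C = 50 - j4502 Ω = 4502∠-89.4° Ω.
Step 4 — Power factor: PF = cos(φ) = Re(Z)/|Z| = 50/4502 = 0.01111.
Step 5 — Type: Im(Z) = -4502 ⇒ leading (phase φ = -89.4°).

PF = 0.01111 (leading, φ = -89.4°)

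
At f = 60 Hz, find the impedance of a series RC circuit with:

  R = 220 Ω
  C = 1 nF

Step 1 — Angular frequency: ω = 2π·f = 2π·60 = 377 rad/s.
Step 2 — Component impedances:
  R: Z = R = 220 Ω
  C: Z = 1/(jωC) = -j/(ω·C) = 0 - j2.653e+06 Ω
Step 3 — Series combination: Z_total = R + C = 220 - j2.653e+06 Ω = 2.653e+06∠-90.0° Ω.

Z = 220 - j2.653e+06 Ω = 2.653e+06∠-90.0° Ω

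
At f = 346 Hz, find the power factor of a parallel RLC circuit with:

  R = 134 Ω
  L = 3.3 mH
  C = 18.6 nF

Step 1 — Angular frequency: ω = 2π·f = 2π·346 = 2174 rad/s.
Step 2 — Component impedances:
  R: Z = R = 134 Ω
  L: Z = jωL = j·2174·0.0033 = 0 + j7.174 Ω
  C: Z = 1/(jωC) = -j/(ω·C) = 0 - j2.473e+04 Ω
Step 3 — Parallel combination: 1/Z_total = 1/R + 1/L + 1/C; Z_total = 0.3832 + j7.156 Ω = 7.166∠86.9° Ω.
Step 4 — Power factor: PF = cos(φ) = Re(Z)/|Z| = 0.38322/7.166 = 0.05348.
Step 5 — Type: Im(Z) = 7.156 ⇒ lagging (phase φ = 86.9°).

PF = 0.05348 (lagging, φ = 86.9°)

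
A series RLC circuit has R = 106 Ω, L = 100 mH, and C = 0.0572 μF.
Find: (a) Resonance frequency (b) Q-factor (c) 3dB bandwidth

Step 1 — Resonance: ω₀ = 1/√(LC) = 1/√(0.1·5.72e-08) = 1.322e+04 rad/s.
Step 2 — f₀ = ω₀/(2π) = 2104 Hz.
Step 3 — Series Q: Q = ω₀L/R = 1.322e+04·0.1/106 = 12.47.
Step 4 — Bandwidth: Δω = ω₀/Q = 1060 rad/s; BW = Δω/(2π) = 168.7 Hz.

(a) f₀ = 2104 Hz  (b) Q = 12.47  (c) BW = 168.7 Hz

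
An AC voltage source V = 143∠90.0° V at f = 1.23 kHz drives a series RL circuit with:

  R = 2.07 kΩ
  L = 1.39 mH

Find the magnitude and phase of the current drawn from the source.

Step 1 — Angular frequency: ω = 2π·f = 2π·1230 = 7728 rad/s.
Step 2 — Component impedances:
  R: Z = R = 2070 Ω
  L: Z = jωL = j·7728·0.00139 = 0 + j10.74 Ω
Step 3 — Series combination: Z_total = R + L = 2070 + j10.74 Ω = 2070∠0.3° Ω.
Step 4 — Source phasor: V = 143∠90.0° V = 0 + j143 V.
Step 5 — Ohm's law: I = V / Z_total = (0 + j143) / (2070 + j10.74) = 0.0003585 + j0.06908 A.
Step 6 — Convert to polar: |I| = 0.06908 A, ∠I = 89.7°.

I = 0.06908∠89.7° A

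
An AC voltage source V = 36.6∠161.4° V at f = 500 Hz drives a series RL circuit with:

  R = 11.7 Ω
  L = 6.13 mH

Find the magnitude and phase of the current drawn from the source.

Step 1 — Angular frequency: ω = 2π·f = 2π·500 = 3142 rad/s.
Step 2 — Component impedances:
  R: Z = R = 11.7 Ω
  L: Z = jωL = j·3142·0.00613 = 0 + j19.26 Ω
Step 3 — Series combination: Z_total = R + L = 11.7 + j19.26 Ω = 22.53∠58.7° Ω.
Step 4 — Source phasor: V = 36.6∠161.4° V = -34.69 + j11.67 V.
Step 5 — Ohm's law: I = V / Z_total = (-34.69 + j11.67) / (11.7 + j19.26) = -0.3565 + j1.585 A.
Step 6 — Convert to polar: |I| = 1.624 A, ∠I = 102.7°.

I = 1.624∠102.7° A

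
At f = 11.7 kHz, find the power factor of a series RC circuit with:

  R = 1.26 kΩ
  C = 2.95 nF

Step 1 — Angular frequency: ω = 2π·f = 2π·1.17e+04 = 7.351e+04 rad/s.
Step 2 — Component impedances:
  R: Z = R = 1260 Ω
  C: Z = 1/(jωC) = -j/(ω·C) = 0 - j4611 Ω
Step 3 — Series combination: Z_total = R + C = 1260 - j4611 Ω = 4780∠-74.7° Ω.
Step 4 — Power factor: PF = cos(φ) = Re(Z)/|Z| = 1260/4780 = 0.2636.
Step 5 — Type: Im(Z) = -4611 ⇒ leading (phase φ = -74.7°).

PF = 0.2636 (leading, φ = -74.7°)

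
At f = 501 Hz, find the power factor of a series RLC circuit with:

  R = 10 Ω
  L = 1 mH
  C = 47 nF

Step 1 — Angular frequency: ω = 2π·f = 2π·501 = 3148 rad/s.
Step 2 — Component impedances:
  R: Z = R = 10 Ω
  L: Z = jωL = j·3148·0.001 = 0 + j3.148 Ω
  C: Z = 1/(jωC) = -j/(ω·C) = 0 - j6759 Ω
Step 3 — Series combination: Z_total = R + L + C = 10 - j6756 Ω = 6756∠-89.9° Ω.
Step 4 — Power factor: PF = cos(φ) = Re(Z)/|Z| = 10/6756 = 0.00148.
Step 5 — Type: Im(Z) = -6756 ⇒ leading (phase φ = -89.9°).

PF = 0.00148 (leading, φ = -89.9°)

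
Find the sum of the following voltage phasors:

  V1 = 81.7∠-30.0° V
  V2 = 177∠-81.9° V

Step 1 — Convert each phasor to rectangular form:
  V1 = 81.7·(cos(-30.0°) + j·sin(-30.0°)) = 70.75 - j40.85 V
  V2 = 177·(cos(-81.9°) + j·sin(-81.9°)) = 24.94 - j175.2 V
Step 2 — Sum components: V_total = 95.69 - j216.1 V.
Step 3 — Convert to polar: |V_total| = 236.3 V, ∠V_total = -66.1°.

V_total = 236.3∠-66.1° V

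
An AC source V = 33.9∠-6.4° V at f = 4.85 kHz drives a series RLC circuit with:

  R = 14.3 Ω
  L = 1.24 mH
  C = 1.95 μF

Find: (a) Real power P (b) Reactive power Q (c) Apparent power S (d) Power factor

Step 1 — Angular frequency: ω = 2π·f = 2π·4850 = 3.047e+04 rad/s.
Step 2 — Component impedances:
  R: Z = R = 14.3 Ω
  L: Z = jωL = j·3.047e+04·0.00124 = 0 + j37.79 Ω
  C: Z = 1/(jωC) = -j/(ω·C) = 0 - j16.83 Ω
Step 3 — Series combination: Z_total = R + L + C = 14.3 + j20.96 Ω = 25.37∠55.7° Ω.
Step 4 — Source phasor: V = 33.9∠-6.4° V = 33.69 - j3.779 V.
Step 5 — Current: I = V / Z = 0.6253 - j1.181 A = 1.336∠-62.1° A.
Step 6 — Complex power: S = V·I* = 25.53 + j37.41 VA.
Step 7 — Real power: P = Re(S) = 25.53 W.
Step 8 — Reactive power: Q = Im(S) = 37.41 VAR.
Step 9 — Apparent power: |S| = 45.29 VA.
Step 10 — Power factor: PF = P/|S| = 0.5636 (lagging).

(a) P = 25.53 W  (b) Q = 37.41 VAR  (c) S = 45.29 VA  (d) PF = 0.5636 (lagging)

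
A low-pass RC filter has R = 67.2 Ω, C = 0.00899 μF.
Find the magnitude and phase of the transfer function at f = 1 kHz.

Step 1 — Angular frequency: ω = 2π·1000 = 6283 rad/s.
Step 2 — Transfer function: H(jω) = 1/(1 + jωRC).
Step 3 — Denominator: 1 + jωRC = 1 + j·6283·67.2·8.99e-09 = 1 + j0.003796.
Step 4 — H = 1 - j0.003796.
Step 5 — Magnitude: |H| = 1 (-0.0 dB); phase: φ = -0.2°.

|H| = 1 (-0.0 dB), φ = -0.2°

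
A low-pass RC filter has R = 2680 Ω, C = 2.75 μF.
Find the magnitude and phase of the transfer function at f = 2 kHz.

Step 1 — Angular frequency: ω = 2π·2000 = 1.257e+04 rad/s.
Step 2 — Transfer function: H(jω) = 1/(1 + jωRC).
Step 3 — Denominator: 1 + jωRC = 1 + j·1.257e+04·2680·2.75e-06 = 1 + j92.61.
Step 4 — H = 0.0001166 - j0.0108.
Step 5 — Magnitude: |H| = 0.0108 (-39.3 dB); phase: φ = -89.4°.

|H| = 0.0108 (-39.3 dB), φ = -89.4°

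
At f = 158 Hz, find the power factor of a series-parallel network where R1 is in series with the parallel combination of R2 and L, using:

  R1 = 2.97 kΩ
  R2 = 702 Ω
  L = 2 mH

Step 1 — Angular frequency: ω = 2π·f = 2π·158 = 992.7 rad/s.
Step 2 — Component impedances:
  R1: Z = R = 2970 Ω
  R2: Z = R = 702 Ω
  L: Z = jωL = j·992.7·0.002 = 0 + j1.985 Ω
Step 3 — Parallel branch: R2 || L = 1/(1/R2 + 1/L) = 0.005616 + j1.985 Ω.
Step 4 — Series with R1: Z_total = R1 + (R2 || L) = 2970 + j1.985 Ω = 2970∠0.0° Ω.
Step 5 — Power factor: PF = cos(φ) = Re(Z)/|Z| = 2970/2970 = 1.
Step 6 — Type: Im(Z) = 1.985 ⇒ lagging (phase φ = 0.0°).

PF = 1 (lagging, φ = 0.0°)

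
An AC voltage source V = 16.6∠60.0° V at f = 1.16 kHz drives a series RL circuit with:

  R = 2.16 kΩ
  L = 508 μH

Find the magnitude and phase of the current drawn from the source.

Step 1 — Angular frequency: ω = 2π·f = 2π·1160 = 7288 rad/s.
Step 2 — Component impedances:
  R: Z = R = 2160 Ω
  L: Z = jωL = j·7288·0.000508 = 0 + j3.703 Ω
Step 3 — Series combination: Z_total = R + L = 2160 + j3.703 Ω = 2160∠0.1° Ω.
Step 4 — Source phasor: V = 16.6∠60.0° V = 8.3 + j14.38 V.
Step 5 — Ohm's law: I = V / Z_total = (8.3 + j14.38) / (2160 + j3.703) = 0.003854 + j0.006649 A.
Step 6 — Convert to polar: |I| = 0.007685 A, ∠I = 59.9°.

I = 0.007685∠59.9° A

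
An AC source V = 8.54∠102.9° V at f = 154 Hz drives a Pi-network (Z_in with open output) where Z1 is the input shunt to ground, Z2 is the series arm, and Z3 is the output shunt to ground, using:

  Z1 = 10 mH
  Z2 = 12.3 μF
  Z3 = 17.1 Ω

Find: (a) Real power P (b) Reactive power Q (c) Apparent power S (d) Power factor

Step 1 — Angular frequency: ω = 2π·f = 2π·154 = 967.6 rad/s.
Step 2 — Component impedances:
  Z1: Z = jωL = j·967.6·0.01 = 0 + j9.676 Ω
  Z2: Z = 1/(jωC) = -j/(ω·C) = 0 - j84.02 Ω
  Z3: Z = R = 17.1 Ω
Step 3 — With open output, the series arm Z2 and the output shunt Z3 appear in series to ground: Z2 + Z3 = 17.1 - j84.02 Ω.
Step 4 — Parallel with input shunt Z1: Z_in = Z1 || (Z2 + Z3) = 0.2751 + j10.87 Ω = 10.88∠88.6° Ω.
Step 5 — Source phasor: V = 8.54∠102.9° V = -1.907 + j8.324 V.
Step 6 — Current: I = V / Z = 0.7607 + j0.1946 A = 0.7852∠14.3° A.
Step 7 — Complex power: S = V·I* = 0.1696 + j6.704 VA.
Step 8 — Real power: P = Re(S) = 0.1696 W.
Step 9 — Reactive power: Q = Im(S) = 6.704 VAR.
Step 10 — Apparent power: |S| = 6.706 VA.
Step 11 — Power factor: PF = P/|S| = 0.0253 (lagging).

(a) P = 0.1696 W  (b) Q = 6.704 VAR  (c) S = 6.706 VA  (d) PF = 0.0253 (lagging)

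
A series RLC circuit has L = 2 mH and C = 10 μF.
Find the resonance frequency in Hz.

Step 1 — Resonance condition Im(Z)=0 gives ω₀ = 1/√(LC).
Step 2 — ω₀ = 1/√(0.002·1e-05) = 7071 rad/s.
Step 3 — f₀ = ω₀/(2π) = 1125 Hz.

f₀ = 1125 Hz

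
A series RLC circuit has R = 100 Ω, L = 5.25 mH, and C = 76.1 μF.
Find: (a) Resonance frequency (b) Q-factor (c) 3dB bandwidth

Step 1 — Resonance: ω₀ = 1/√(LC) = 1/√(0.00525·7.61e-05) = 1582 rad/s.
Step 2 — f₀ = ω₀/(2π) = 251.8 Hz.
Step 3 — Series Q: Q = ω₀L/R = 1582·0.00525/100 = 0.08306.
Step 4 — Bandwidth: Δω = ω₀/Q = 1.905e+04 rad/s; BW = Δω/(2π) = 3032 Hz.

(a) f₀ = 251.8 Hz  (b) Q = 0.08306  (c) BW = 3032 Hz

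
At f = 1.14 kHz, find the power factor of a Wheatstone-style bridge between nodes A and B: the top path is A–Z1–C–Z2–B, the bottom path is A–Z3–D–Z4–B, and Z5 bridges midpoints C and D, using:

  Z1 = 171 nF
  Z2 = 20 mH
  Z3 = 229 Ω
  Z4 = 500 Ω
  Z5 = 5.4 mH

Step 1 — Angular frequency: ω = 2π·f = 2π·1140 = 7163 rad/s.
Step 2 — Component impedances:
  Z1: Z = 1/(jωC) = -j/(ω·C) = 0 - j816.4 Ω
  Z2: Z = jωL = j·7163·0.02 = 0 + j143.3 Ω
  Z3: Z = R = 229 Ω
  Z4: Z = R = 500 Ω
  Z5: Z = jωL = j·7163·0.0054 = 0 + j38.68 Ω
Step 3 — Bridge requires nodal analysis (the Z5 bridge couples midpoints C and D, so the two paths cannot be reduced to a simple series/parallel combination). Setting node B to ground and injecting 1 A at node A, the 3-node admittance system at A, C, D solves to V_A = Z_AB = 286.9 + j87.49 Ω = 299.9∠17.0° Ω.
Step 4 — Power factor: PF = cos(φ) = Re(Z)/|Z| = 286.87/299.92 = 0.9565.
Step 5 — Type: Im(Z) = 87.49 ⇒ lagging (phase φ = 17.0°).

PF = 0.9565 (lagging, φ = 17.0°)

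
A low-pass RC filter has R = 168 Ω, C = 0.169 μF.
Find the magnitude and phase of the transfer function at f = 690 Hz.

Step 1 — Angular frequency: ω = 2π·690 = 4335 rad/s.
Step 2 — Transfer function: H(jω) = 1/(1 + jωRC).
Step 3 — Denominator: 1 + jωRC = 1 + j·4335·168·1.69e-07 = 1 + j0.1231.
Step 4 — H = 0.9851 - j0.1213.
Step 5 — Magnitude: |H| = 0.9925 (-0.1 dB); phase: φ = -7.0°.

|H| = 0.9925 (-0.1 dB), φ = -7.0°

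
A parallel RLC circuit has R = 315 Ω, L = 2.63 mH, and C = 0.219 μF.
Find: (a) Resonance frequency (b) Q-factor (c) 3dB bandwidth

Step 1 — Resonance: ω₀ = 1/√(LC) = 1/√(0.00263·2.19e-07) = 4.167e+04 rad/s.
Step 2 — f₀ = ω₀/(2π) = 6632 Hz.
Step 3 — Parallel Q: Q = R/(ω₀L) = 315/(4.167e+04·0.00263) = 2.874.
Step 4 — Bandwidth: Δω = ω₀/Q = 1.45e+04 rad/s; BW = Δω/(2π) = 2307 Hz.

(a) f₀ = 6632 Hz  (b) Q = 2.874  (c) BW = 2307 Hz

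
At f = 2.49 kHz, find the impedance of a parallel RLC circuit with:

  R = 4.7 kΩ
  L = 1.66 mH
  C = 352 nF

Step 1 — Angular frequency: ω = 2π·f = 2π·2490 = 1.565e+04 rad/s.
Step 2 — Component impedances:
  R: Z = R = 4700 Ω
  L: Z = jωL = j·1.565e+04·0.00166 = 0 + j25.97 Ω
  C: Z = 1/(jωC) = -j/(ω·C) = 0 - j181.6 Ω
Step 3 — Parallel combination: 1/Z_total = 1/R + 1/L + 1/C; Z_total = 0.1954 + j30.3 Ω = 30.3∠89.6° Ω.

Z = 0.1954 + j30.3 Ω = 30.3∠89.6° Ω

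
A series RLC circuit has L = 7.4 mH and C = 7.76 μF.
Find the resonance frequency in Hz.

Step 1 — Resonance condition Im(Z)=0 gives ω₀ = 1/√(LC).
Step 2 — ω₀ = 1/√(0.0074·7.76e-06) = 4173 rad/s.
Step 3 — f₀ = ω₀/(2π) = 664.2 Hz.

f₀ = 664.2 Hz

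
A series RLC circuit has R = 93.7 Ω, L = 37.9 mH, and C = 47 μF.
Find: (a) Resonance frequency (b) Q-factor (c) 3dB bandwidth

Step 1 — Resonance: ω₀ = 1/√(LC) = 1/√(0.0379·4.7e-05) = 749.3 rad/s.
Step 2 — f₀ = ω₀/(2π) = 119.2 Hz.
Step 3 — Series Q: Q = ω₀L/R = 749.3·0.0379/93.7 = 0.3031.
Step 4 — Bandwidth: Δω = ω₀/Q = 2472 rad/s; BW = Δω/(2π) = 393.5 Hz.

(a) f₀ = 119.2 Hz  (b) Q = 0.3031  (c) BW = 393.5 Hz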